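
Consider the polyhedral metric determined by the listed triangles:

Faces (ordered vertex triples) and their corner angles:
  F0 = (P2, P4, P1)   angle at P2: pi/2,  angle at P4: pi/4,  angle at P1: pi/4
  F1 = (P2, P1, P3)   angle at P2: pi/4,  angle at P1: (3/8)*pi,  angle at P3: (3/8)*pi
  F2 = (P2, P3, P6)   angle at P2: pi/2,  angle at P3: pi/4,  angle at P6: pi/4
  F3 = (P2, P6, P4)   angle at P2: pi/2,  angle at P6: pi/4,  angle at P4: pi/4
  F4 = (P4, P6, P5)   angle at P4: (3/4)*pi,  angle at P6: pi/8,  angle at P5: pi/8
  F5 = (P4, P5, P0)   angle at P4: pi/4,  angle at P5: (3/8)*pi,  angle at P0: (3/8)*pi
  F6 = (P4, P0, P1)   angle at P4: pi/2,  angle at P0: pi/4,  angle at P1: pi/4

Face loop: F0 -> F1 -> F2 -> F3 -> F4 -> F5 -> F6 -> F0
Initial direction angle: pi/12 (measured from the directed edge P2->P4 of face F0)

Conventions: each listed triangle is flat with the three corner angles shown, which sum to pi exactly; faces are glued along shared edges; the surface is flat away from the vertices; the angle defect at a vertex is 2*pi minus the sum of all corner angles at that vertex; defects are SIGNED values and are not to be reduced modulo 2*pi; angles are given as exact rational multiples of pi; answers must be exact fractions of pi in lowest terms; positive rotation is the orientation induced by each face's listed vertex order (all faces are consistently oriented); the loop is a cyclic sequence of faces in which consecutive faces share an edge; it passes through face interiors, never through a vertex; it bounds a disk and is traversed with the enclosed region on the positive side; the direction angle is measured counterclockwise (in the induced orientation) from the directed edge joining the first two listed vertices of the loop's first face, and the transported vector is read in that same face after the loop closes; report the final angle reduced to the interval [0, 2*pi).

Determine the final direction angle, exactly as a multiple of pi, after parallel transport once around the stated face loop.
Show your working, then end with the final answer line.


enclosed vertex P2: corner angles sum to (7/4)*pi, defect = 2*pi - (7/4)*pi = pi/4
enclosed vertex P4: corner angles sum to 2*pi, defect = 2*pi - 2*pi = 0
the final direction is the initial angle plus the enclosed defects, taken mod 2*pi in the induced orientation
final angle = pi/12 + pi/4 = pi/3 (mod 2*pi)

Answer: final direction angle = pi/3


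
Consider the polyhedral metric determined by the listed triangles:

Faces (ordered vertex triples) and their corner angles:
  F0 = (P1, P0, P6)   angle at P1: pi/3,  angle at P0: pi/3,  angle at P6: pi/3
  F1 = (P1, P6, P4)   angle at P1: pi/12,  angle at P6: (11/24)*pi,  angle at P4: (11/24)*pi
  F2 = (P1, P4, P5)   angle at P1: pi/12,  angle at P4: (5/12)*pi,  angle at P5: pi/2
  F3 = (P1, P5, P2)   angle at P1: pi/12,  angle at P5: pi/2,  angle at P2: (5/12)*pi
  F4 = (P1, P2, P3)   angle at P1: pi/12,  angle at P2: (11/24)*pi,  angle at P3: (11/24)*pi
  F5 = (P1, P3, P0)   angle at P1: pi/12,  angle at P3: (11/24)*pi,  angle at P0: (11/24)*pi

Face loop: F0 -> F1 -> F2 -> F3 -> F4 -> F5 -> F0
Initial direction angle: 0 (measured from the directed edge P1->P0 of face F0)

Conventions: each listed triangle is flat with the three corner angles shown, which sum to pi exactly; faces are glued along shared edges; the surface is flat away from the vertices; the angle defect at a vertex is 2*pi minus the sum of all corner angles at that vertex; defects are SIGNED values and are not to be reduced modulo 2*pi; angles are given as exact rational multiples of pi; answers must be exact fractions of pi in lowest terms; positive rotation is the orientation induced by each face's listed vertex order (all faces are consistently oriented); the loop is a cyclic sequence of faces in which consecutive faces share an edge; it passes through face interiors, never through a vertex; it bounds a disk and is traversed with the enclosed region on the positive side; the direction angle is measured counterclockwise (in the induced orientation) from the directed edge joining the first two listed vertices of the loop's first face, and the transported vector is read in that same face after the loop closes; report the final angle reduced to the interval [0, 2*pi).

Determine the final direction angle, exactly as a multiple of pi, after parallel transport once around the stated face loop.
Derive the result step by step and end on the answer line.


enclosed vertex P1: corner angles sum to (3/4)*pi, defect = 2*pi - (3/4)*pi = (5/4)*pi
holonomy = initial angle + sum of enclosed defects (mod 2*pi), positive in the induced orientation
final angle = 0 + (5/4)*pi = (5/4)*pi (mod 2*pi)

Answer: final direction angle = (5/4)*pi


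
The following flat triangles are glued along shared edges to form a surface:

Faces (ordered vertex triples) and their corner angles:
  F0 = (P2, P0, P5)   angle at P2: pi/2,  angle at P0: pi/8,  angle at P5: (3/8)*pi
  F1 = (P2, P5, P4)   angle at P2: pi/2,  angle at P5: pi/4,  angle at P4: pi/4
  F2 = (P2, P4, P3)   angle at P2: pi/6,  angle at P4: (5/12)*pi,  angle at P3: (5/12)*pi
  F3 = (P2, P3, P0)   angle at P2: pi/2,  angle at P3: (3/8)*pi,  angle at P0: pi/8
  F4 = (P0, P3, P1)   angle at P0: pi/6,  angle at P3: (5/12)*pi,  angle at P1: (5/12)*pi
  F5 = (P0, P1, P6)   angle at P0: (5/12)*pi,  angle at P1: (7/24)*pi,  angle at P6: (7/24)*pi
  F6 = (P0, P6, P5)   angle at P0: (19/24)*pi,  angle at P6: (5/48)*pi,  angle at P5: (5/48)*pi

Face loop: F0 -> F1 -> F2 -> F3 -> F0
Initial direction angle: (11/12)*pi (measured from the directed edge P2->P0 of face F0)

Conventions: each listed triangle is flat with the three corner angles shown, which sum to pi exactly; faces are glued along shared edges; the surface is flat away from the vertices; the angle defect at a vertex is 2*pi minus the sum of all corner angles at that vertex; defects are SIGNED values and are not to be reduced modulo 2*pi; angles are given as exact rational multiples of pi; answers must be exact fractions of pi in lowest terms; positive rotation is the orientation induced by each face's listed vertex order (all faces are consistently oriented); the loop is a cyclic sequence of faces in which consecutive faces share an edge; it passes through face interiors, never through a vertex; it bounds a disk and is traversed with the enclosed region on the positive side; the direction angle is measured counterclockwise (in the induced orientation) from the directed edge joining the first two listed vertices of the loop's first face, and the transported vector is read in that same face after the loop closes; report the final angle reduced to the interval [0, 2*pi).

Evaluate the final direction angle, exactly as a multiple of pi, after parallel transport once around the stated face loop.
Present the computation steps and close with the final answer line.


enclosed vertex P2: corner angles sum to (5/3)*pi, defect = 2*pi - (5/3)*pi = pi/3
final direction = starting direction + enclosed defect total, reduced mod 2*pi (induced orientation)
final angle = (11/12)*pi + pi/3 = (5/4)*pi (mod 2*pi)

Answer: final direction angle = (5/4)*pi


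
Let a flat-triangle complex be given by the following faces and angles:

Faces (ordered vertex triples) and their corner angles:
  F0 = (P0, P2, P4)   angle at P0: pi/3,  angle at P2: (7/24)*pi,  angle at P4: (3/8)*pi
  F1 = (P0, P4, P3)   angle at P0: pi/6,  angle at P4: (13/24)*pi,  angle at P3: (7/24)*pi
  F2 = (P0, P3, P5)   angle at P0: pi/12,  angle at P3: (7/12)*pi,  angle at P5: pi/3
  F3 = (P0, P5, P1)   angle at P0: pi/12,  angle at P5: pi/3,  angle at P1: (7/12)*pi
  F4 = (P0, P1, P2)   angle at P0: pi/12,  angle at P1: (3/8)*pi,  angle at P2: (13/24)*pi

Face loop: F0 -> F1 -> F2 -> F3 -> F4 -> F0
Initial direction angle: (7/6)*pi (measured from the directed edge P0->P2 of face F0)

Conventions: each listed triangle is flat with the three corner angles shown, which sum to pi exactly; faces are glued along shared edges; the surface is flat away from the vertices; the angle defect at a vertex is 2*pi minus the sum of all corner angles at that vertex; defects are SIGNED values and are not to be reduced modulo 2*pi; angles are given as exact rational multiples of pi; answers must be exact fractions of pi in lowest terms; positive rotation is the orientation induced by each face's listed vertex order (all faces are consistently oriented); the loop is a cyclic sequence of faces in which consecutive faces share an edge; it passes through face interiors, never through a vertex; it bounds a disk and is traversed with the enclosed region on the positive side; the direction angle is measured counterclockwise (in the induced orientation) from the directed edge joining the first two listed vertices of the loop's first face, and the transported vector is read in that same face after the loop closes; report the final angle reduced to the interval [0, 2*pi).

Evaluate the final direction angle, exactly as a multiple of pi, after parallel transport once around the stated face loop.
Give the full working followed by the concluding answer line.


enclosed vertex P0: corner angles sum to (3/4)*pi, defect = 2*pi - (3/4)*pi = (5/4)*pi
adding the enclosed defects to the starting angle (mod 2*pi, induced orientation) gives the holonomy
final angle = (7/6)*pi + (5/4)*pi = (5/12)*pi (mod 2*pi)

Answer: final direction angle = (5/12)*pi


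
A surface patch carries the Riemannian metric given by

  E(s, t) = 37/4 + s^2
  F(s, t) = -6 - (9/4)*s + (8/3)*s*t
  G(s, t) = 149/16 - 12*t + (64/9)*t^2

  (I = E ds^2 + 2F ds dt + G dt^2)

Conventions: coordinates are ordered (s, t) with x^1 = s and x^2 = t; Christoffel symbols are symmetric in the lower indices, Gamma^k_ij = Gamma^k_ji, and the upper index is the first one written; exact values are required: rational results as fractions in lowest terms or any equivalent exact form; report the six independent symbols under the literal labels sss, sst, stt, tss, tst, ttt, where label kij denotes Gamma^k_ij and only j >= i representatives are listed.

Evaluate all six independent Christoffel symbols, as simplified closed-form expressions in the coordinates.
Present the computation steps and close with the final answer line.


E = 37/4 + s^2; F = -6 - (9/4)*s + (8/3)*s*t; G = 149/16 - 12*t + (64/9)*t^2
Gamma^k_ij = (1/2) g^{kl} (d_i g_jl + d_j g_il - d_l g_ij), with g^inv = (1/(EG-F^2)) [[G, -F], [-F, E]]
first partials: E_s = 2*s, E_t = 0, F_s = -9/4 + (8/3)*t, F_t = (8/3)*s, G_s = 0, G_t = -12 + (128/9)*t
D = EG - F^2 = 3209/64 - 111*t - 27*s + (592/9)*t^2 + 32*s*t + (17/4)*s^2
expanded: Gamma^s_ss = (G E_s - 2F F_s + F E_t)/(2D), Gamma^s_st = (G E_t - F G_s)/(2D), Gamma^s_tt = (2G F_t - G G_s - F G_t)/(2D), Gamma^t_ss = (2E F_s - E E_t - F E_s)/(2D), Gamma^t_st = (E G_s - F E_t)/(2D), Gamma^t_tt = (E G_t - 2F F_t + F G_s)/(2D); substitute and cancel common factors

Answer: Gamma_sss = (2448*s + 9216*t - 7776)/(2448*s^2 + 18432*s*t - 15552*s + 37888*t^2 - 63936*t + 28881), Gamma_sst = 0, Gamma_stt = (6528*s + 24576*t - 20736)/(2448*s^2 + 18432*s*t - 15552*s + 37888*t^2 - 63936*t + 28881), Gamma_tss = (3456*s + 14208*t - 11988)/(2448*s^2 + 18432*s*t - 15552*s + 37888*t^2 - 63936*t + 28881), Gamma_tst = 0, Gamma_ttt = (9216*s + 37888*t - 31968)/(2448*s^2 + 18432*s*t - 15552*s + 37888*t^2 - 63936*t + 28881)


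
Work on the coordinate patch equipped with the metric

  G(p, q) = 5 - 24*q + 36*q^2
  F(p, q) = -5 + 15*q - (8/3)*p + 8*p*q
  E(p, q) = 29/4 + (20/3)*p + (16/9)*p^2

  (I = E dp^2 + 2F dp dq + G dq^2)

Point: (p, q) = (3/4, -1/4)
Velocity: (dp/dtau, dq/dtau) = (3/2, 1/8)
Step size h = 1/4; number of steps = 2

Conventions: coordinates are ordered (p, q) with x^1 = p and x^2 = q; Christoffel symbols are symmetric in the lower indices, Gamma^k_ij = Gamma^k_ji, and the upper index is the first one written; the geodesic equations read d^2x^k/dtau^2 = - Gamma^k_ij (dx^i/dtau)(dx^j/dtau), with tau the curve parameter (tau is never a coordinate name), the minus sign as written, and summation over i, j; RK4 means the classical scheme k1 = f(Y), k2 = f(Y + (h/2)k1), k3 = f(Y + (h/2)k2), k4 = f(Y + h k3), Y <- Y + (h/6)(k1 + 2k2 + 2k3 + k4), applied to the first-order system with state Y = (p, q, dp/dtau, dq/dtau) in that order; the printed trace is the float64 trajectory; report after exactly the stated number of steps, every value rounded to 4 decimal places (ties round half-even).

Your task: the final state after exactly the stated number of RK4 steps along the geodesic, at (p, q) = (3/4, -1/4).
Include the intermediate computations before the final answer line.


f(Y) = (dp/dtau, dq/dtau, -Gamma^p_ij Y'^i Y'^j, -Gamma^q_ij Y'^i Y'^j) with the Gammas evaluated at the stage position; h = 0.250000; intermediate values shown to 6 dp
step 0: p = 0.7500, q = -0.2500, dp/dtau = 1.5000, dq/dtau = 0.1250
step 1:
  k1: at (p, q) = (0.750000, -0.250000), (dp/dtau, dq/dtau) = (1.500000, 0.125000); Gamma_ppp = 0.183007, Gamma_ppq = 0.000000, Gamma_pqq = 0.823529, Gamma_qpp = -0.183007, Gamma_qpq = 0.000000, Gamma_qqq = -0.823529; k1 = (1.500000, 0.125000, -0.424632, 0.424632)
  k2: at (p, q) = (0.937500, -0.234375), (dp/dtau, dq/dtau) = (1.446921, 0.178079); Gamma_ppp = 0.187511, Gamma_ppq = 0.000000, Gamma_pqq = 0.843802, Gamma_qpp = -0.170323, Gamma_qpq = 0.000000, Gamma_qqq = -0.766453; k2 = (1.446921, 0.178079, -0.419329, 0.380891)
  k3: at (p, q) = (0.930865, -0.227740), (dp/dtau, dq/dtau) = (1.447584, 0.172611); Gamma_ppp = 0.189456, Gamma_ppq = 0.000000, Gamma_pqq = 0.852550, Gamma_qpp = -0.170480, Gamma_qpq = 0.000000, Gamma_qqq = -0.767159; k3 = (1.447584, 0.172611, -0.422405, 0.380097)
  k4: at (p, q) = (1.111896, -0.206847), (dp/dtau, dq/dtau) = (1.394399, 0.220024); Gamma_ppp = 0.194044, Gamma_ppq = 0.000000, Gamma_pqq = 0.873197, Gamma_qpp = -0.157918, Gamma_qpq = 0.000000, Gamma_qqq = -0.710630; k4 = (1.394399, 0.220024, -0.419561, 0.341449)
  Y <- Y + (h/6)(k1 + 2k2 + 2k3 + k4): p = 1.1118, q = -0.2064, dp/dtau = 1.3947, dq/dtau = 0.2203
step 2:
  k1: at (p, q) = (1.111809, -0.206400), (dp/dtau, dq/dtau) = (1.394681, 0.220336); Gamma_ppp = 0.194168, Gamma_ppq = 0.000000, Gamma_pqq = 0.873757, Gamma_qpp = -0.157893, Gamma_qpq = 0.000000, Gamma_qqq = -0.710517; k1 = (1.394681, 0.220336, -0.420102, 0.341617)
  k2: at (p, q) = (1.286144, -0.178858), (dp/dtau, dq/dtau) = (1.342168, 0.263038); Gamma_ppp = 0.199219, Gamma_ppq = 0.000000, Gamma_pqq = 0.896484, Gamma_qpp = -0.145255, Gamma_qpq = 0.000000, Gamma_qqq = -0.653646; k2 = (1.342168, 0.263038, -0.420902, 0.306889)
  k3: at (p, q) = (1.279580, -0.173520), (dp/dtau, dq/dtau) = (1.342068, 0.258697); Gamma_ppp = 0.200723, Gamma_ppq = 0.000000, Gamma_pqq = 0.903252, Gamma_qpp = -0.145128, Gamma_qpq = 0.000000, Gamma_qqq = -0.653074; k3 = (1.342068, 0.258697, -0.421980, 0.305102)
  k4: at (p, q) = (1.447326, -0.141726), (dp/dtau, dq/dtau) = (1.289186, 0.296611); Gamma_ppp = 0.205457, Gamma_ppq = 0.000000, Gamma_pqq = 0.924558, Gamma_qpp = -0.132202, Gamma_qpq = 0.000000, Gamma_qqq = -0.594911; k4 = (1.289186, 0.296611, -0.422811, 0.272060)
  Y <- Y + (h/6)(k1 + 2k2 + 2k3 + k4): p = 1.4473, q = -0.1414, dp/dtau = 1.2893, dq/dtau = 0.2969

Answer: p = 1.4473, q = -0.1414, dp/dtau = 1.2893, dq/dtau = 0.2969


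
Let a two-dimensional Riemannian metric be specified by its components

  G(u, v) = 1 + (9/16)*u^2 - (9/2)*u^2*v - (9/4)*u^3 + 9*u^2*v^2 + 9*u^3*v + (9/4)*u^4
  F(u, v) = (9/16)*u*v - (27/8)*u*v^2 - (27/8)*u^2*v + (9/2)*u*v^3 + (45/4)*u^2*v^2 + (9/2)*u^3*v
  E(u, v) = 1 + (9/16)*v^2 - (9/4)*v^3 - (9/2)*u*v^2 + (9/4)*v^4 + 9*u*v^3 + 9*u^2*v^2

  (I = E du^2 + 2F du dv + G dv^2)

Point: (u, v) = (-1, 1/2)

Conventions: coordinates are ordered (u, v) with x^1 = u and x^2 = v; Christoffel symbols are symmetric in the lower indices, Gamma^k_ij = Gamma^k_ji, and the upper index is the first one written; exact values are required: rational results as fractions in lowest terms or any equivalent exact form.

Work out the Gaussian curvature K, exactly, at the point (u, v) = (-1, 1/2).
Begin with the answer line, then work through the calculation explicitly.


Answer: K = -2448/3721

E = 13/4, F = -9/8, G = 25/16, EG - F^2 = 61/16 at the point
E_u = -9/2, E_v = 27/4, F_u = 9/2, F_v = 45/16, G_u = -27/8, G_v = -9/2
E_vv = 9/8, F_uv = -27/16, G_uu = 117/8
Evaluate Brioschi's two determinant matrices M1, M2 and divide by (EG - F^2)^2.
M1 = [[-E_vv/2 + F_uv - G_uu/2, E_u/2, F_u - E_v/2], [F_v - G_u/2, E, F], [G_v/2, F, G]] = [[-153/16, -9/4, 9/8], [9/2, 13/4, -9/8], [-9/4, -9/8, 25/16]]; det M1 = -6093/256
M2 = [[0, E_v/2, G_u/2], [E_v/2, E, F], [G_u/2, F, G]] = [[0, 27/8, -27/16], [27/8, 13/4, -9/8], [-27/16, -9/8, 25/16]]; det M2 = -3645/256
det M1 - det M2 = -153/16; K = -153/16 / (61/16)^2 = -2448/3721


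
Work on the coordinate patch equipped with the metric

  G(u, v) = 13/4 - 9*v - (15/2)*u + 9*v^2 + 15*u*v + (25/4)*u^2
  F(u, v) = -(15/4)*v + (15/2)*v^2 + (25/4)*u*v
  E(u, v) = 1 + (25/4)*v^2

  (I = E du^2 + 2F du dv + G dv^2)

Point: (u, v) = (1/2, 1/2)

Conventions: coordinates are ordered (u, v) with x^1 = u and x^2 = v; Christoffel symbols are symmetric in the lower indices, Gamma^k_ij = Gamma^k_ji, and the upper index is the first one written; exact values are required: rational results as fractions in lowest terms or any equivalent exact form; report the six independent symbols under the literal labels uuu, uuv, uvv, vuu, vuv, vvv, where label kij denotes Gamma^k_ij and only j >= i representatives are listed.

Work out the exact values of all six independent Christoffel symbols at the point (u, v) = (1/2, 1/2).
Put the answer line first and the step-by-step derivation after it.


Answer: Gamma_uuu = 0, Gamma_uuv = 25/33, Gamma_uvv = 10/11, Gamma_vuu = 0, Gamma_vuv = 25/33, Gamma_vvv = 10/11

E = 41/16, F = 25/16, G = 41/16 at the point
E_u = 0, E_v = 25/4, F_u = 25/8, F_v = 55/8, G_u = 25/4, G_v = 15/2
EG - F^2 = 33/8;  g^inv = (8/33) * [[41/16, -25/16], [-25/16, 41/16]]
first-kind symbols [ij,l] = (1/2)(d_i g_jl + d_j g_il - d_l g_ij): [uu,u] = E_u/2 = 0, [uu,v] = F_u - E_v/2 = 0, [uv,u] = E_v/2 = 25/8, [uv,v] = G_u/2 = 25/8, [vv,u] = F_v - G_u/2 = 15/4, [vv,v] = G_v/2 = 15/4
Gamma^u_ij = (G*[ij,u] - F*[ij,v])/(EG - F^2), Gamma^v_ij = (E*[ij,v] - F*[ij,u])/(EG - F^2)


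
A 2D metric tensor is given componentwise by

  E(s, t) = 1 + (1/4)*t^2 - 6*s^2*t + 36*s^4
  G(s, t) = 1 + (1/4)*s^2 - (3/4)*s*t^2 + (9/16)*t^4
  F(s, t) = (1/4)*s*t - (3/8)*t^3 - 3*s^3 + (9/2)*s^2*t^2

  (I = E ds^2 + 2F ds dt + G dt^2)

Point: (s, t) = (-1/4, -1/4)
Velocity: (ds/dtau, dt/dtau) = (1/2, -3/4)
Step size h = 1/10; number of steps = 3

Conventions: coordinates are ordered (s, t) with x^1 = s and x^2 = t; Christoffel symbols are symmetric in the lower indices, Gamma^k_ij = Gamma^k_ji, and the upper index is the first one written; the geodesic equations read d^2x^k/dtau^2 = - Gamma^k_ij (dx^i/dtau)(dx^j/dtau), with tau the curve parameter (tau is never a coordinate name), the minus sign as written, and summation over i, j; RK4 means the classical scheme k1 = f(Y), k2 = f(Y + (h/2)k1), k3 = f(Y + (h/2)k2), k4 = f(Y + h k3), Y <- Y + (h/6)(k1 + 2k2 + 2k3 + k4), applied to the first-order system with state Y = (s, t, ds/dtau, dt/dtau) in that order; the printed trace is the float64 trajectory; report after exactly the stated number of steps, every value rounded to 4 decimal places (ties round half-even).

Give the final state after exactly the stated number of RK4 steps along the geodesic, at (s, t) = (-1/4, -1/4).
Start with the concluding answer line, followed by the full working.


Answer: s = -0.0920, t = -0.4715, ds/dtau = 0.5454, dt/dtau = -0.7278

f(Y) = (ds/dtau, dt/dtau, -Gamma^s_ij Y'^i Y'^j, -Gamma^t_ij Y'^i Y'^j) with the Gammas evaluated at the stage position; h = 0.100000; intermediate values shown to 6 dp
step 0: s = -0.2500, t = -0.2500, ds/dtau = 0.5000, dt/dtau = -0.7500
step 1:
  k1: at (s, t) = (-0.250000, -0.250000), (ds/dtau, dt/dtau) = (0.500000, -0.750000); Gamma_sss = -1.172295, Gamma_sst = -0.195383, Gamma_stt = -0.146537, Gamma_tss = -0.402977, Gamma_tst = -0.067163, Gamma_ttt = -0.050372; k1 = (0.500000, -0.750000, 0.228964, 0.078706)
  k2: at (s, t) = (-0.225000, -0.287500), (ds/dtau, dt/dtau) = (0.511448, -0.746065); Gamma_sss = -0.981755, Gamma_sst = -0.181807, Gamma_stt = -0.156808, Gamma_tss = -0.382813, Gamma_tst = -0.070891, Gamma_ttt = -0.061144; k2 = (0.511448, -0.746065, 0.205343, 0.080069)
  k3: at (s, t) = (-0.224428, -0.287303), (ds/dtau, dt/dtau) = (0.510267, -0.745997); Gamma_sss = -0.976932, Gamma_sst = -0.181375, Gamma_stt = -0.156329, Gamma_tss = -0.381522, Gamma_tst = -0.070832, Gamma_ttt = -0.061051; k3 = (0.510267, -0.745997, 0.203282, 0.079388)
  k4: at (s, t) = (-0.198973, -0.324600), (ds/dtau, dt/dtau) = (0.520328, -0.742061); Gamma_sss = -0.801093, Gamma_sst = -0.167756, Gamma_stt = -0.163360, Gamma_tss = -0.357650, Gamma_tst = -0.074895, Gamma_ttt = -0.072933; k4 = (0.520328, -0.742061, 0.177298, 0.079155)
  Y <- Y + (h/6)(k1 + 2k2 + 2k3 + k4): s = -0.1989, t = -0.3246, ds/dtau = 0.5204, dt/dtau = -0.7421
step 2:
  k1: at (s, t) = (-0.198937, -0.324603), (ds/dtau, dt/dtau) = (0.520392, -0.742054); Gamma_sss = -0.800829, Gamma_sst = -0.167731, Gamma_stt = -0.163338, Gamma_tss = -0.357575, Gamma_tst = -0.074893, Gamma_ttt = -0.072931; k1 = (0.520392, -0.742054, 0.177270, 0.079152)
  k2: at (s, t) = (-0.172918, -0.361706), (ds/dtau, dt/dtau) = (0.529255, -0.738096); Gamma_sss = -0.642293, Gamma_sst = -0.154768, Gamma_stt = -0.167942, Gamma_tss = -0.329088, Gamma_tst = -0.079298, Gamma_ttt = -0.086047; k2 = (0.529255, -0.738096, 0.150488, 0.077105)
  k3: at (s, t) = (-0.172475, -0.361508), (ds/dtau, dt/dtau) = (0.527916, -0.738199); Gamma_sss = -0.639307, Gamma_sst = -0.154445, Gamma_stt = -0.167499, Gamma_tss = -0.327900, Gamma_tst = -0.079215, Gamma_ttt = -0.085910; k3 = (0.527916, -0.738199, 0.149072, 0.076459)
  k4: at (s, t) = (-0.146146, -0.398423), (ds/dtau, dt/dtau) = (0.535299, -0.734408); Gamma_sss = -0.501811, Gamma_sst = -0.143068, Gamma_stt = -0.171005, Gamma_tss = -0.294512, Gamma_tst = -0.083966, Gamma_ttt = -0.100362; k4 = (0.535299, -0.734408, 0.123536, 0.072503)
  Y <- Y + (h/6)(k1 + 2k2 + 2k3 + k4): s = -0.1461, t = -0.3984, ds/dtau = 0.5354, dt/dtau = -0.7344
step 3:
  k1: at (s, t) = (-0.146103, -0.398421), (ds/dtau, dt/dtau) = (0.535391, -0.734407); Gamma_sss = -0.501576, Gamma_sst = -0.143043, Gamma_stt = -0.170973, Gamma_tss = -0.294407, Gamma_tst = -0.083961, Gamma_ttt = -0.100355; k1 = (0.535391, -0.734407, 0.123501, 0.072491)
  k2: at (s, t) = (-0.119334, -0.435141), (ds/dtau, dt/dtau) = (0.541566, -0.730783); Gamma_sss = -0.383154, Gamma_sst = -0.133782, Gamma_stt = -0.174642, Gamma_tss = -0.255016, Gamma_tst = -0.089042, Gamma_ttt = -0.116237; k2 = (0.541566, -0.730783, 0.099750, 0.066391)
  k3: at (s, t) = (-0.119025, -0.434960), (ds/dtau, dt/dtau) = (0.540378, -0.731088); Gamma_sss = -0.381637, Gamma_sst = -0.133598, Gamma_stt = -0.174329, Gamma_tss = -0.254110, Gamma_tst = -0.088955, Gamma_ttt = -0.116076; k3 = (0.540378, -0.731088, 0.099059, 0.065958)
  k4: at (s, t) = (-0.092066, -0.471529), (ds/dtau, dt/dtau) = (0.545297, -0.727812); Gamma_sss = -0.280865, Gamma_sst = -0.127113, Gamma_stt = -0.179812, Gamma_tss = -0.208514, Gamma_tst = -0.094368, Gamma_ttt = -0.133493; k4 = (0.545297, -0.727812, 0.077868, 0.057809)
  Y <- Y + (h/6)(k1 + 2k2 + 2k3 + k4): s = -0.0920, t = -0.4715, ds/dtau = 0.5454, dt/dtau = -0.7278


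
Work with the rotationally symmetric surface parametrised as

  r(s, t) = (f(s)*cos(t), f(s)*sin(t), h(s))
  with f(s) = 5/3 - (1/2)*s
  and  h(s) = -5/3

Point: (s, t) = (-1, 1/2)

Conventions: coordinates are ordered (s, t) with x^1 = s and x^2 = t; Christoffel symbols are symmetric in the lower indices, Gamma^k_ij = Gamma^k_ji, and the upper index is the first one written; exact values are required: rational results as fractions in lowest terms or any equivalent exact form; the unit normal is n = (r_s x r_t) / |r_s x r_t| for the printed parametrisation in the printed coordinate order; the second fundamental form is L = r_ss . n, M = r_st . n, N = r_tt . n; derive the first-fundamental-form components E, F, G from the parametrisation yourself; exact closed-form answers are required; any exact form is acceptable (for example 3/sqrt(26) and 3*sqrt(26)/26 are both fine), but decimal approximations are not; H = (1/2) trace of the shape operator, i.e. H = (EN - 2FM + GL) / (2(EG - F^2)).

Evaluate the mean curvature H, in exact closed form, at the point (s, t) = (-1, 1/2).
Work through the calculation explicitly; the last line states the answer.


f = 13/6, f' = -1/2, f'' = 0, h' = 0, h'' = 0
E = 1/4, F = 0, G = 169/36; answer radicand W^2 = 1/4
unnormalised second-form numerators: l = 0, m = 0, n = 0; L = l/sqrt(1/4), and similarly M = m/sqrt(W^2), N = n/sqrt(W^2)
H = (E*n - 2*F*m + G*l) / (2*(EG - F^2)*sqrt(W^2)); E*n - 2*F*m + G*l = 0, EG - F^2 = 169/144, so H = (0)/sqrt(1/4)

Answer: H = 0


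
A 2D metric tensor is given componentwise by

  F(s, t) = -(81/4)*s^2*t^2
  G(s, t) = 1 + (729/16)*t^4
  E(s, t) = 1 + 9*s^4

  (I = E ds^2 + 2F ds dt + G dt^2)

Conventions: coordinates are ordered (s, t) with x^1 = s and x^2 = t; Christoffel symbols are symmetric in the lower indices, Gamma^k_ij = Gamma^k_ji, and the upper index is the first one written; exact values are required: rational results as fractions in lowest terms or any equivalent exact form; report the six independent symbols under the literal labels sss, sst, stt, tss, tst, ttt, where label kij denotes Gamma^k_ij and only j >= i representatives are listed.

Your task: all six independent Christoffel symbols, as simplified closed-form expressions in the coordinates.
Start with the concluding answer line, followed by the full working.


Answer: Gamma_sss = 288*s^3/(144*s^4 + 729*t^4 + 16), Gamma_sst = 0, Gamma_stt = -648*s^2*t/(144*s^4 + 729*t^4 + 16), Gamma_tss = -648*s*t^2/(144*s^4 + 729*t^4 + 16), Gamma_tst = 0, Gamma_ttt = 1458*t^3/(144*s^4 + 729*t^4 + 16)

E = 1 + 9*s^4; F = -(81/4)*s^2*t^2; G = 1 + (729/16)*t^4
Gamma^k_ij = (1/2) g^{kl} (d_i g_jl + d_j g_il - d_l g_ij), with g^inv = (1/(EG-F^2)) [[G, -F], [-F, E]]
first partials: E_s = 36*s^3, E_t = 0, F_s = -(81/2)*s*t^2, F_t = -(81/2)*s^2*t, G_s = 0, G_t = (729/4)*t^3
D = EG - F^2 = 1 + (729/16)*t^4 + 9*s^4
expanded: Gamma^s_ss = (G E_s - 2F F_s + F E_t)/(2D), Gamma^s_st = (G E_t - F G_s)/(2D), Gamma^s_tt = (2G F_t - G G_s - F G_t)/(2D), Gamma^t_ss = (2E F_s - E E_t - F E_s)/(2D), Gamma^t_st = (E G_s - F E_t)/(2D), Gamma^t_tt = (E G_t - 2F F_t + F G_s)/(2D); substitute and cancel common factors


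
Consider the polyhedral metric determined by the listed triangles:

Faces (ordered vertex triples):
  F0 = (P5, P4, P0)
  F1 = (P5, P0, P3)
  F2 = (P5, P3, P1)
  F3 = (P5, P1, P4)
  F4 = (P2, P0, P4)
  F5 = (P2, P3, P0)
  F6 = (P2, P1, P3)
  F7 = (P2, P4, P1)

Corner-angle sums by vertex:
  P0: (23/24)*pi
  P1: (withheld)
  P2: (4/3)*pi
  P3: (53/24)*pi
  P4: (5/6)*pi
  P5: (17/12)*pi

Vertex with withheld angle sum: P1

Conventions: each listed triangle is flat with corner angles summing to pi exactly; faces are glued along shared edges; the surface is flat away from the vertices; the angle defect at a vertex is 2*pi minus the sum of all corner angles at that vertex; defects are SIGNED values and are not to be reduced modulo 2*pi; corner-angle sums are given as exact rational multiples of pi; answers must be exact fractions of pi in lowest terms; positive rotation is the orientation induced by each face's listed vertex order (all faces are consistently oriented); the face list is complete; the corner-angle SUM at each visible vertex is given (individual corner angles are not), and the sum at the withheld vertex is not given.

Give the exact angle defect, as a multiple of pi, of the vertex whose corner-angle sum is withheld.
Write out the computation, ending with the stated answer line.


V = 6, E = 12, F = 8; chi = V - E + F = 2
Gauss-Bonnet: total defect = 2*pi*chi = 4*pi; visible defects sum to (13/4)*pi

Answer: defect(P1) = (3/4)*pi


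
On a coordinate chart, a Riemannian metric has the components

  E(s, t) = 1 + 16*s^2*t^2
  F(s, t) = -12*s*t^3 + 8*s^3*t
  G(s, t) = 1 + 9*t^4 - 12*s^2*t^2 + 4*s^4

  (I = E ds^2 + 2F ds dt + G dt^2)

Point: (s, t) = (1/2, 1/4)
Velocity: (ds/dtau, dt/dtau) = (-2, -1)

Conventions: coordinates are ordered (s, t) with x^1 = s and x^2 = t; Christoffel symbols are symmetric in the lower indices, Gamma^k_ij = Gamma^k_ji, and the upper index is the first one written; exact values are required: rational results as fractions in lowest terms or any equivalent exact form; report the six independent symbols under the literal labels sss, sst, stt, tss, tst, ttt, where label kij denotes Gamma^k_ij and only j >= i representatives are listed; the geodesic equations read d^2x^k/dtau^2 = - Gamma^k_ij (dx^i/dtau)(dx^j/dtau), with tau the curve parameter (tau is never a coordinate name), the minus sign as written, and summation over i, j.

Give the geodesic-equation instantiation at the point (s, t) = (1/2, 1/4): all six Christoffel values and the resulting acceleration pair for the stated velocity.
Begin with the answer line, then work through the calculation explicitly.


Answer: Gamma_sss = 128/345, Gamma_sst = 256/345, Gamma_stt = -64/115, Gamma_tss = 16/69, Gamma_tst = 32/69, Gamma_ttt = -8/23; accelerations (d^2s/dtau^2, d^2t/dtau^2) = (-448/115, -56/23)

E = 5/4, F = 5/32, G = 281/256 at the point
E_s = 1, E_t = 2, F_s = 21/16, F_t = -1/8, G_s = 5/4, G_t = -15/16
EG - F^2 = 345/256;  g^inv = (256/345) * [[281/256, -5/32], [-5/32, 5/4]]
first-kind symbols [ij,l] = (1/2)(d_i g_jl + d_j g_il - d_l g_ij): [ss,s] = E_s/2 = 1/2, [ss,t] = F_s - E_t/2 = 5/16, [st,s] = E_t/2 = 1, [st,t] = G_s/2 = 5/8, [tt,s] = F_t - G_s/2 = -3/4, [tt,t] = G_t/2 = -15/32
Gamma^s_ij = (G*[ij,s] - F*[ij,t])/(EG - F^2), Gamma^t_ij = (E*[ij,t] - F*[ij,s])/(EG - F^2)
Gamma_sss = 128/345, Gamma_sst = 256/345, Gamma_stt = -64/115, Gamma_tss = 16/69, Gamma_tst = 32/69, Gamma_ttt = -8/23
d^2s/dtau^2 = -(Gamma_sss*(-2)^2 + 2*Gamma_sst*(-2)*(-1) + Gamma_stt*(-1)^2) = -448/115
d^2t/dtau^2 = -(Gamma_tss*(-2)^2 + 2*Gamma_tst*(-2)*(-1) + Gamma_ttt*(-1)^2) = -56/23


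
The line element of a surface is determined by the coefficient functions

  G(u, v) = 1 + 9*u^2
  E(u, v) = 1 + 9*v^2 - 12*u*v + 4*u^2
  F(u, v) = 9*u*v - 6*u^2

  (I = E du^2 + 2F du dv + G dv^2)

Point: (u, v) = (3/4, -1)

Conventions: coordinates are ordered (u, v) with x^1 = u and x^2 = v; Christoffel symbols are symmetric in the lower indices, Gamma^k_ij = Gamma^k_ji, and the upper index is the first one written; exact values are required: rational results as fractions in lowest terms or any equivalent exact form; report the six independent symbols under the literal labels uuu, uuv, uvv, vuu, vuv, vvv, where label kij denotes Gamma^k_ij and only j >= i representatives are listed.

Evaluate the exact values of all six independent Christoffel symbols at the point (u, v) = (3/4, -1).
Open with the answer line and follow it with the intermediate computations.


Answer: Gamma_uuu = 144/421, Gamma_uuv = -216/421, Gamma_uvv = 0, Gamma_vuu = -72/421, Gamma_vuv = 108/421, Gamma_vvv = 0

E = 85/4, F = -81/8, G = 97/16 at the point
E_u = 18, E_v = -27, F_u = -18, F_v = 27/4, G_u = 27/2, G_v = 0
EG - F^2 = 421/16;  g^inv = (16/421) * [[97/16, 81/8], [81/8, 85/4]]
first-kind symbols [ij,l] = (1/2)(d_i g_jl + d_j g_il - d_l g_ij): [uu,u] = E_u/2 = 9, [uu,v] = F_u - E_v/2 = -9/2, [uv,u] = E_v/2 = -27/2, [uv,v] = G_u/2 = 27/4, [vv,u] = F_v - G_u/2 = 0, [vv,v] = G_v/2 = 0
Gamma^u_ij = (G*[ij,u] - F*[ij,v])/(EG - F^2), Gamma^v_ij = (E*[ij,v] - F*[ij,u])/(EG - F^2)


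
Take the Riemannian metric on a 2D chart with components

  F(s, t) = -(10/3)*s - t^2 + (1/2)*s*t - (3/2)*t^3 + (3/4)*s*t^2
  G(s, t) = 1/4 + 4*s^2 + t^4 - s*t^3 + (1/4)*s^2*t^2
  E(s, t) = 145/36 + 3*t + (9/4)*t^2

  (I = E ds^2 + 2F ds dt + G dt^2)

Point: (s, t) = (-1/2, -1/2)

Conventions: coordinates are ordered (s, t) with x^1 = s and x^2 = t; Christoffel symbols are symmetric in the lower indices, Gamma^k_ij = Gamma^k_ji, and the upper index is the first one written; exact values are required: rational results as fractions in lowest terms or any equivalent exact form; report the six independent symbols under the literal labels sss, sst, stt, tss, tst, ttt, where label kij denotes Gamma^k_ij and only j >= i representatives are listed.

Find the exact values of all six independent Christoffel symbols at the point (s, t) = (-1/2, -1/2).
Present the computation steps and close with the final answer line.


E = 445/144, F = 157/96, G = 81/64 at the point
E_s = 0, E_t = 3/4, F_s = -163/48, F_t = 0, G_s = -63/16, G_t = -3/16
EG - F^2 = 2849/2304;  g^inv = (2304/2849) * [[81/64, -157/96], [-157/96, 445/144]]
first-kind symbols [ij,l] = (1/2)(d_i g_jl + d_j g_il - d_l g_ij): [ss,s] = E_s/2 = 0, [ss,t] = F_s - E_t/2 = -181/48, [st,s] = E_t/2 = 3/8, [st,t] = G_s/2 = -63/32, [tt,s] = F_t - G_s/2 = 63/32, [tt,t] = G_t/2 = -3/32
Gamma^s_ij = (G*[ij,s] - F*[ij,t])/(EG - F^2), Gamma^t_ij = (E*[ij,t] - F*[ij,s])/(EG - F^2)

Answer: Gamma_sss = 28417/5698, Gamma_sst = 34047/11396, Gamma_stt = 48753/22792, Gamma_tss = -80545/8547, Gamma_tst = -30861/5698, Gamma_ttt = -32343/11396


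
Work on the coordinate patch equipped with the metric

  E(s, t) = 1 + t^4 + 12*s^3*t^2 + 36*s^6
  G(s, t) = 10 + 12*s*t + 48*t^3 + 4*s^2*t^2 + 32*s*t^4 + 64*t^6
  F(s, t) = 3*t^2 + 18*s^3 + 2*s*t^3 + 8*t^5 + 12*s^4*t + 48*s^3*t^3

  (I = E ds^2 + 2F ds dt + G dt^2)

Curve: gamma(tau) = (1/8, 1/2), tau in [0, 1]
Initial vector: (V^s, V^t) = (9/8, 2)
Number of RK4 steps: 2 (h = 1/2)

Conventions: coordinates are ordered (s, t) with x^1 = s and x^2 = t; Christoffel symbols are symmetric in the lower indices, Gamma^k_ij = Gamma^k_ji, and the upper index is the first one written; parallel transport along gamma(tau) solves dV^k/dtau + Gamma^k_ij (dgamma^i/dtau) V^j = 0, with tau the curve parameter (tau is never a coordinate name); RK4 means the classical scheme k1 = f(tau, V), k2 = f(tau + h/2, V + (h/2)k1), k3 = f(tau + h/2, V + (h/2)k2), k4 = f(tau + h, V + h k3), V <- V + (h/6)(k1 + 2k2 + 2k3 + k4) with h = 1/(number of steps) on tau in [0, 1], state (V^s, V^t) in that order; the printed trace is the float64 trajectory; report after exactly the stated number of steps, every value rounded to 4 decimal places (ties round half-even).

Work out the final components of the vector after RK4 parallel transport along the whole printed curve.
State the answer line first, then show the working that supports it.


Answer: V^s = 1.1250, V^t = 2.0000

gamma'(tau) = (0, 0); f(tau, V)^k = -Gamma^k_ij(gamma(tau)) gamma'^i(tau) V^j; h = 1/2; intermediate values shown to 6 dp
curve data and Christoffel symbols at the stage parameters:
  tau = 0.000000: gamma = (0.125000, 0.500000), gamma' = (0.000000, 0.000000); Gamma_sss = 0.004070, Gamma_sst = 0.014472, Gamma_stt = 0.090452, Gamma_tss = 0.064153, Gamma_tst = 0.228101, Gamma_ttt = 1.425629
  tau = 0.250000: gamma = (0.125000, 0.500000), gamma' = (0.000000, 0.000000); Gamma_sss = 0.004070, Gamma_sst = 0.014472, Gamma_stt = 0.090452, Gamma_tss = 0.064153, Gamma_tst = 0.228101, Gamma_ttt = 1.425629
  tau = 0.500000: gamma = (0.125000, 0.500000), gamma' = (0.000000, 0.000000); Gamma_sss = 0.004070, Gamma_sst = 0.014472, Gamma_stt = 0.090452, Gamma_tss = 0.064153, Gamma_tst = 0.228101, Gamma_ttt = 1.425629
  tau = 0.750000: gamma = (0.125000, 0.500000), gamma' = (0.000000, 0.000000); Gamma_sss = 0.004070, Gamma_sst = 0.014472, Gamma_stt = 0.090452, Gamma_tss = 0.064153, Gamma_tst = 0.228101, Gamma_ttt = 1.425629
  tau = 1.000000: gamma = (0.125000, 0.500000), gamma' = (0.000000, 0.000000); Gamma_sss = 0.004070, Gamma_sst = 0.014472, Gamma_stt = 0.090452, Gamma_tss = 0.064153, Gamma_tst = 0.228101, Gamma_ttt = 1.425629
step 0: V^s = 1.1250, V^t = 2.0000
step 1: k1 = (0.000000, 0.000000), k2 = (0.000000, 0.000000), k3 = (0.000000, 0.000000), k4 = (0.000000, 0.000000); V <- V + (h/6)(k1 + 2k2 + 2k3 + k4): V^s = 1.1250, V^t = 2.0000
step 2: k1 = (0.000000, 0.000000), k2 = (0.000000, 0.000000), k3 = (0.000000, 0.000000), k4 = (0.000000, 0.000000); V <- V + (h/6)(k1 + 2k2 + 2k3 + k4): V^s = 1.1250, V^t = 2.0000


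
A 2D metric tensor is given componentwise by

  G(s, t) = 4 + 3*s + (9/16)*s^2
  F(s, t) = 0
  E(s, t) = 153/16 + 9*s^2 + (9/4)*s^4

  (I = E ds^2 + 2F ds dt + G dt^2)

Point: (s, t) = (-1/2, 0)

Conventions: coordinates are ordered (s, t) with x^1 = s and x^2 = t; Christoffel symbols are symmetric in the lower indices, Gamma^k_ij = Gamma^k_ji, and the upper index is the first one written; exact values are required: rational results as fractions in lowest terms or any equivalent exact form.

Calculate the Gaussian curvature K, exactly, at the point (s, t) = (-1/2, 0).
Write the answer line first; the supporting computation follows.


Answer: K = -1536/93925

E = 765/64, F = 0, G = 169/64, EG - F^2 = 129285/4096 at the point
E_s = -81/8, E_t = 0, F_s = 0, F_t = 0, G_s = 39/16, G_t = 0
E_tt = 0, F_st = 0, G_ss = 9/8
Evaluate Brioschi's two determinant matrices M1, M2 and divide by (EG - F^2)^2.
M1 = [[-E_tt/2 + F_st - G_ss/2, E_s/2, F_s - E_t/2], [F_t - G_s/2, E, F], [G_t/2, F, G]] = [[-9/16, -81/16, 0], [-39/32, 765/64, 0], [0, 0, 169/64]]; det M1 = -2231307/65536
M2 = [[0, E_t/2, G_s/2], [E_t/2, E, F], [G_s/2, F, G]] = [[0, 0, 39/32], [0, 765/64, 0], [39/32, 0, 169/64]]; det M2 = -1163565/65536
det M1 - det M2 = -533871/32768; K = -533871/32768 / (129285/4096)^2 = -1536/93925


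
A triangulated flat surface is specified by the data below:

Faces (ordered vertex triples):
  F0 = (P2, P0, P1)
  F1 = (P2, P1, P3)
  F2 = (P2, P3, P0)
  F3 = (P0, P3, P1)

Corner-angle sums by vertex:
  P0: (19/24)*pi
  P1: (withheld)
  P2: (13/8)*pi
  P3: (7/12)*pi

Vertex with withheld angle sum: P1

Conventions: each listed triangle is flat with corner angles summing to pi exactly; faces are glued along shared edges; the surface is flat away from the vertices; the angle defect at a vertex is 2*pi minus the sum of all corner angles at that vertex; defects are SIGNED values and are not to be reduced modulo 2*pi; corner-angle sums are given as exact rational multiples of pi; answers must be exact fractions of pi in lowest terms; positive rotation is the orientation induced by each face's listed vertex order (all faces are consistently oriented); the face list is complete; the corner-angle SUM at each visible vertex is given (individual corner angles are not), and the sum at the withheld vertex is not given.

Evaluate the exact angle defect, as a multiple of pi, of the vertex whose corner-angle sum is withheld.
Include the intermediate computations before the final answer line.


V = 4, E = 6, F = 4; chi = V - E + F = 2
Gauss-Bonnet: total defect = 2*pi*chi = 4*pi; visible defects sum to 3*pi

Answer: defect(P1) = pi


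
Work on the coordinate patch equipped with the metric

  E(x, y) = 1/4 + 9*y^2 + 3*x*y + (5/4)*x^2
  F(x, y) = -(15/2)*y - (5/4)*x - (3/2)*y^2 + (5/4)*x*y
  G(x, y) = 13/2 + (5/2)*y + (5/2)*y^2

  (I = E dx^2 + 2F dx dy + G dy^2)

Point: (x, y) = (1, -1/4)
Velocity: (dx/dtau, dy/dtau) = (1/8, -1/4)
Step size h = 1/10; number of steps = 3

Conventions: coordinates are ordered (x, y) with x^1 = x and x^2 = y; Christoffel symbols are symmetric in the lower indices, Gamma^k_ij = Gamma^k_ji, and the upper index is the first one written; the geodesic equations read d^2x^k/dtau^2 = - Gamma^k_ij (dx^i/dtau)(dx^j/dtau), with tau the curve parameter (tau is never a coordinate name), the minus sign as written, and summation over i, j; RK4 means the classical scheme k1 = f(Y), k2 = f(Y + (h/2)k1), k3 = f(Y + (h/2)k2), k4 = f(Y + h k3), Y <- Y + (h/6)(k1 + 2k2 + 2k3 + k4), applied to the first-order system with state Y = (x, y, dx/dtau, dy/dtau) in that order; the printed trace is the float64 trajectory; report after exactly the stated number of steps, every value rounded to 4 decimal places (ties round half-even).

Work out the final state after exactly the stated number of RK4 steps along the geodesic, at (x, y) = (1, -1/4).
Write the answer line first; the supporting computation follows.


Answer: x = 1.0459, y = -0.3256, dx/dtau = 0.1767, dy/dtau = -0.2543

f(Y) = (dx/dtau, dy/dtau, -Gamma^x_ij Y'^i Y'^j, -Gamma^y_ij Y'^i Y'^j) with the Gammas evaluated at the stage position; h = 0.100000; intermediate values shown to 6 dp
step 0: x = 1.0000, y = -0.2500, dx/dtau = 0.1250, dy/dtau = -0.2500
step 1:
  k1: at (x, y) = (1.000000, -0.250000), (dx/dtau, dy/dtau) = (0.125000, -0.250000); Gamma_xxx = 0.693310, Gamma_xxy = -0.574904, Gamma_xyy = -4.233337, Gamma_yxx = -0.159861, Gamma_yxy = 0.020851, Gamma_yyy = 0.257168; k1 = (0.125000, -0.250000, 0.217819, -0.012272)
  k2: at (x, y) = (1.006250, -0.262500), (dx/dtau, dy/dtau) = (0.135891, -0.250614); Gamma_xxx = 0.674494, Gamma_xxy = -0.641150, Gamma_xyy = -4.119943, Gamma_yxx = -0.151613, Gamma_yxy = 0.029564, Gamma_yyy = 0.288668; k2 = (0.135891, -0.250614, 0.202636, -0.013317)
  k3: at (x, y) = (1.006795, -0.262531), (dx/dtau, dy/dtau) = (0.135132, -0.250666); Gamma_xxx = 0.674392, Gamma_xxy = -0.640235, Gamma_xyy = -4.116037, Gamma_yxx = -0.151628, Gamma_yxy = 0.029448, Gamma_yyy = 0.288004; k3 = (0.135132, -0.250666, 0.202936, -0.013332)
  k4: at (x, y) = (1.013513, -0.275067), (dx/dtau, dy/dtau) = (0.145294, -0.251333); Gamma_xxx = 0.654289, Gamma_xxy = -0.702442, Gamma_xyy = -3.999389, Gamma_yxx = -0.142819, Gamma_yxy = 0.039109, Gamma_yyy = 0.316367; k4 = (0.145294, -0.251333, 0.187521, -0.014113)
  Y <- Y + (h/6)(k1 + 2k2 + 2k3 + k4): x = 1.0135, y = -0.2751, dx/dtau = 0.1453, dy/dtau = -0.2513
step 2:
  k1: at (x, y) = (1.013539, -0.275065), (dx/dtau, dy/dtau) = (0.145275, -0.251328); Gamma_xxx = 0.654290, Gamma_xxy = -0.702378, Gamma_xyy = -3.999230, Gamma_yxx = -0.142822, Gamma_yxy = 0.039099, Gamma_yyy = 0.316325; k1 = (0.145275, -0.251328, 0.187516, -0.014112)
  k2: at (x, y) = (1.020803, -0.287631), (dx/dtau, dy/dtau) = (0.154651, -0.252034); Gamma_xxx = 0.633074, Gamma_xxy = -0.760298, Gamma_xyy = -3.879359, Gamma_yxx = -0.133445, Gamma_yxy = 0.049535, Gamma_yyy = 0.341417; k2 = (0.154651, -0.252034, 0.172011, -0.014634)
  k3: at (x, y) = (1.021272, -0.287667), (dx/dtau, dy/dtau) = (0.153875, -0.252060); Gamma_xxx = 0.633012, Gamma_xxy = -0.759507, Gamma_xyy = -3.876202, Gamma_yxx = -0.133453, Gamma_yxy = 0.049412, Gamma_yyy = 0.340832; k3 = (0.153875, -0.252060, 0.172367, -0.014662)
  k4: at (x, y) = (1.028927, -0.300271), (dx/dtau, dy/dtau) = (0.162511, -0.252794); Gamma_xxx = 0.610878, Gamma_xxy = -0.813426, Gamma_xyy = -3.754780, Gamma_yxx = -0.123484, Gamma_yxy = 0.060507, Gamma_yyy = 0.362874; k4 = (0.162511, -0.252794, 0.156981, -0.014957)
  Y <- Y + (h/6)(k1 + 2k2 + 2k3 + k4): x = 1.0290, y = -0.3003, dx/dtau = 0.1625, dy/dtau = -0.2528
step 3:
  k1: at (x, y) = (1.028953, -0.300270), (dx/dtau, dy/dtau) = (0.162496, -0.252789); Gamma_xxx = 0.610880, Gamma_xxy = -0.813365, Gamma_xyy = -3.754626, Gamma_yxx = -0.123487, Gamma_yxy = 0.060496, Gamma_yyy = 0.362833; k1 = (0.162496, -0.252789, 0.156978, -0.014955)
  k2: at (x, y) = (1.037078, -0.312909), (dx/dtau, dy/dtau) = (0.170345, -0.253537); Gamma_xxx = 0.587994, Gamma_xxy = -0.863107, Gamma_xyy = -3.631621, Gamma_yxx = -0.112934, Gamma_yxy = 0.072083, Gamma_yyy = 0.381744; k2 = (0.170345, -0.253537, 0.141829, -0.015035)
  k3: at (x, y) = (1.037470, -0.312947), (dx/dtau, dy/dtau) = (0.169587, -0.253541); Gamma_xxx = 0.587960, Gamma_xxy = -0.862451, Gamma_xyy = -3.629147, Gamma_yxx = -0.112938, Gamma_yxy = 0.071964, Gamma_yyy = 0.381252; k3 = (0.169587, -0.253541, 0.142217, -0.015071)
  k4: at (x, y) = (1.045912, -0.325624), (dx/dtau, dy/dtau) = (0.176717, -0.254296); Gamma_xxx = 0.564489, Gamma_xxy = -0.908357, Gamma_xyy = -3.506043, Gamma_yxx = -0.101792, Gamma_yxy = 0.083956, Gamma_yyy = 0.397303; k4 = (0.176717, -0.254296, 0.127455, -0.014968)
  Y <- Y + (h/6)(k1 + 2k2 + 2k3 + k4): x = 1.0459, y = -0.3256, dx/dtau = 0.1767, dy/dtau = -0.2543
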